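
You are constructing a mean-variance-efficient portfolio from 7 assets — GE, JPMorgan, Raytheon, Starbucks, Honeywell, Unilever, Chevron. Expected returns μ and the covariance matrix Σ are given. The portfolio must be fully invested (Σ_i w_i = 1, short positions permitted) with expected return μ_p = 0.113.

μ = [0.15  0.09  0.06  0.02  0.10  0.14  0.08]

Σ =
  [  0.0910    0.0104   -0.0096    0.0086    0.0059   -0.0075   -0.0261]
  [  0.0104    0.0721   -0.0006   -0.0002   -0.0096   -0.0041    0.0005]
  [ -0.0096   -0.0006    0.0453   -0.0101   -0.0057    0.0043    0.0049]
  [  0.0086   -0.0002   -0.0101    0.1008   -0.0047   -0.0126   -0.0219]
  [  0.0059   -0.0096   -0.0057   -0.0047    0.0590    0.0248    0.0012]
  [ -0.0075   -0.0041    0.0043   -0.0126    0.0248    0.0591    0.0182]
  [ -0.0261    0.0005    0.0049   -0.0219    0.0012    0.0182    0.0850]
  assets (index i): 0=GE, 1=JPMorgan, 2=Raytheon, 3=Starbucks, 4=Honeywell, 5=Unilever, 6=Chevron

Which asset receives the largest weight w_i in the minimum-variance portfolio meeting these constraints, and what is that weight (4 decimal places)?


p=Σ⁻¹μ = [2.0666  1.2120  1.7698  0.7604  1.0888  1.9104  1.2381]
q=Σ⁻¹𝟙 = [15.1457  14.7458  28.9187  17.1637  18.0229  8.6282  16.9818]
a=μᵀp=1.015857  b=𝟙ᵀp=10.046148  c=𝟙ᵀq=119.606726  D=ac−b²=20.578223
λ₁=(c·0.113−b)/D = (119.606726·0.113−10.046148)/20.578223 = 0.168596
λ₂=(a−b·0.113)/D = (1.015857−10.046148·0.113)/20.578223 = -0.005800
w* = 0.168596·p + -0.005800·q:
  w_0 = 0.168596·2.0666 + -0.005800·15.1457 = 0.2606  (GE)
  w_1 = 0.168596·1.2120 + -0.005800·14.7458 = 0.1188  (JPMorgan)
  w_2 = 0.168596·1.7698 + -0.005800·28.9187 = 0.1306  (Raytheon)
  w_3 = 0.168596·0.7604 + -0.005800·17.1637 = 0.0286  (Starbucks)
  w_4 = 0.168596·1.0888 + -0.005800·18.0229 = 0.0790  (Honeywell)
  w_5 = 0.168596·1.9104 + -0.005800·8.6282 = 0.2720  (Unilever)
  w_6 = 0.168596·1.2381 + -0.005800·16.9818 = 0.1102  (Chevron)
Σw_i=1.0000  μᵀw=0.1130
σ²=wᵀΣw=λ₁·μ_p+λ₂ = 0.168596·0.113 + -0.005800 = 0.013251 ≈ 0.0133

Unilever (0.2720)


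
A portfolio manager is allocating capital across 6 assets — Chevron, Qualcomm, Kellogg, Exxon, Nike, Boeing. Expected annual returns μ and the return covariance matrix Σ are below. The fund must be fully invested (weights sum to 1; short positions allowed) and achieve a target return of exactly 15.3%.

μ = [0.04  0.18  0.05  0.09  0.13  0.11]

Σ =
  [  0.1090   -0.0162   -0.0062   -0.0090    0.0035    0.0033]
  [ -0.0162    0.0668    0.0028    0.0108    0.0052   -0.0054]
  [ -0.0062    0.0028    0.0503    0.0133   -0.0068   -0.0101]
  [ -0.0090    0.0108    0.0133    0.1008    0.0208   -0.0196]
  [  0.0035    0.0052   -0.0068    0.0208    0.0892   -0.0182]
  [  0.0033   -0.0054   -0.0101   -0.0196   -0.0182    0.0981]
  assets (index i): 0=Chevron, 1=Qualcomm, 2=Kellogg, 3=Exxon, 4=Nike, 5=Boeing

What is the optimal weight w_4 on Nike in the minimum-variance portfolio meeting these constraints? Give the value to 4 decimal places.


x=Σ⁻¹μ = [0.7919  2.7667  1.3841  0.4983  1.6195  1.7895]
y=Σ⁻¹𝟙 = [12.5563  16.2548  24.0013  6.6449  13.5136  16.9719]
a=μᵀx=1.051101  b=𝟙ᵀx=8.849893  c=𝟙ᵀy=89.942748  D=ac−b²=16.218267
λ₁=(c·0.153−b)/D = (89.942748·0.153−8.849893)/16.218267 = 0.302828
λ₂=(a−b·0.153)/D = (1.051101−8.849893·0.153)/16.218267 = -0.018679
w* = 0.302828·x + -0.018679·y:
  w_0 = 0.302828·0.7919 + -0.018679·12.5563 = 0.0053  (Chevron)
  w_1 = 0.302828·2.7667 + -0.018679·16.2548 = 0.5342  (Qualcomm)
  w_2 = 0.302828·1.3841 + -0.018679·24.0013 = -0.0292  (Kellogg)
  w_3 = 0.302828·0.4983 + -0.018679·6.6449 = 0.0268  (Exxon)
  w_4 = 0.302828·1.6195 + -0.018679·13.5136 = 0.2380  (Nike)
  w_5 = 0.302828·1.7895 + -0.018679·16.9719 = 0.2249  (Boeing)
Σw_i=1.0000  μᵀw=0.1530
σ²=wᵀΣw=λ₁·μ_p+λ₂ = 0.302828·0.153 + -0.018679 = 0.027654 ≈ 0.0277

0.2380


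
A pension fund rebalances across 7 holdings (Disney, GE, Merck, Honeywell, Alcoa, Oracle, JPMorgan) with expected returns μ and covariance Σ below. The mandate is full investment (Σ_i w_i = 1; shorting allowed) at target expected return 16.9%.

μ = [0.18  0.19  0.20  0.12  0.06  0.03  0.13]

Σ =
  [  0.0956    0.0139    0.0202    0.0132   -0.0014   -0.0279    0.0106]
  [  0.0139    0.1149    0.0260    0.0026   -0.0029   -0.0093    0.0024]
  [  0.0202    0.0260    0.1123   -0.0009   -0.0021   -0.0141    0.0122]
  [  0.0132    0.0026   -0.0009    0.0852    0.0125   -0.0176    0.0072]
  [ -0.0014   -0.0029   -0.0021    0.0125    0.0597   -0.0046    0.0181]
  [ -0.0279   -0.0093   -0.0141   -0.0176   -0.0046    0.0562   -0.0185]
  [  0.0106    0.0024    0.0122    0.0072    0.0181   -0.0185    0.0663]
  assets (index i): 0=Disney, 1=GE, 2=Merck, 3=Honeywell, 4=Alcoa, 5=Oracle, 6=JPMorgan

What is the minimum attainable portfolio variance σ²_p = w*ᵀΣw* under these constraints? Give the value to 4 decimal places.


0.0284

p=Σ⁻¹μ = [1.9247  1.3138  1.3416  1.5067  0.5007  3.1983  1.9507]
q=Σ⁻¹𝟙 = [15.6631  7.9271  7.7650  14.0812  12.7524  39.8718  16.9779]
a=μᵀp=1.424803  b=𝟙ᵀp=11.736698  c=𝟙ᵀq=115.038604  D=ac−b²=26.157303
λ₁=(c·0.169−b)/D = (115.038604·0.169−11.736698)/26.157303 = 0.294557
λ₂=(a−b·0.169)/D = (1.424803−11.736698·0.169)/26.157303 = -0.021359
w* = 0.294557·p + -0.021359·q:
  w_0 = 0.294557·1.9247 + -0.021359·15.6631 = 0.2324  (Disney)
  w_1 = 0.294557·1.3138 + -0.021359·7.9271 = 0.2177  (GE)
  w_2 = 0.294557·1.3416 + -0.021359·7.7650 = 0.2293  (Merck)
  w_3 = 0.294557·1.5067 + -0.021359·14.0812 = 0.1430  (Honeywell)
  w_4 = 0.294557·0.5007 + -0.021359·12.7524 = -0.1249  (Alcoa)
  w_5 = 0.294557·3.1983 + -0.021359·39.8718 = 0.0905  (Oracle)
  w_6 = 0.294557·1.9507 + -0.021359·16.9779 = 0.2120  (JPMorgan)
Σw_i=1.0000  μᵀw=0.1690
σ²=wᵀΣw=λ₁·μ_p+λ₂ = 0.294557·0.169 + -0.021359 = 0.028421 ≈ 0.0284


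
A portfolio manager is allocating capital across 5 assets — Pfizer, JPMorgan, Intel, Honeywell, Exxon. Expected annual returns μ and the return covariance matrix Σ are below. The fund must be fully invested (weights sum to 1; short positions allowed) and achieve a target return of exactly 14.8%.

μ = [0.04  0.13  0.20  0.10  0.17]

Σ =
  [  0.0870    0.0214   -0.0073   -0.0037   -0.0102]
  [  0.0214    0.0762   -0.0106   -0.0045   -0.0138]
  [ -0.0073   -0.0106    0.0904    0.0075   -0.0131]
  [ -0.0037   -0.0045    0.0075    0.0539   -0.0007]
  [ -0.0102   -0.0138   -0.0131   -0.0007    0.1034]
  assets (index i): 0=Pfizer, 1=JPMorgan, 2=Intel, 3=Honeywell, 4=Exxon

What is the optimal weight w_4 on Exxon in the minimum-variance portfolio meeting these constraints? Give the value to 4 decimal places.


p=Σ⁻¹μ = [0.4276  2.5009  2.7403  1.7430  2.3790]
q=Σ⁻¹𝟙 = [11.3750  15.7351  14.4145  18.8345  14.8470]
a=μᵀp=1.469026  b=𝟙ᵀp=9.790894  c=𝟙ᵀq=75.206024  D=ac−b²=14.618013
λ₁=(c·0.148−b)/D = (75.206024·0.148−9.790894)/14.618013 = 0.091640
λ₂=(a−b·0.148)/D = (1.469026−9.790894·0.148)/14.618013 = 0.001366
w* = 0.091640·p + 0.001366·q:
  w_0 = 0.091640·0.4276 + 0.001366·11.3750 = 0.0547  (Pfizer)
  w_1 = 0.091640·2.5009 + 0.001366·15.7351 = 0.2507  (JPMorgan)
  w_2 = 0.091640·2.7403 + 0.001366·14.4145 = 0.2708  (Intel)
  w_3 = 0.091640·1.7430 + 0.001366·18.8345 = 0.1855  (Honeywell)
  w_4 = 0.091640·2.3790 + 0.001366·14.8470 = 0.2383  (Exxon)
Σw_i=1.0000  μᵀw=0.1480
σ²=wᵀΣw=λ₁·μ_p+λ₂ = 0.091640·0.148 + 0.001366 = 0.014929 ≈ 0.0149

0.2383


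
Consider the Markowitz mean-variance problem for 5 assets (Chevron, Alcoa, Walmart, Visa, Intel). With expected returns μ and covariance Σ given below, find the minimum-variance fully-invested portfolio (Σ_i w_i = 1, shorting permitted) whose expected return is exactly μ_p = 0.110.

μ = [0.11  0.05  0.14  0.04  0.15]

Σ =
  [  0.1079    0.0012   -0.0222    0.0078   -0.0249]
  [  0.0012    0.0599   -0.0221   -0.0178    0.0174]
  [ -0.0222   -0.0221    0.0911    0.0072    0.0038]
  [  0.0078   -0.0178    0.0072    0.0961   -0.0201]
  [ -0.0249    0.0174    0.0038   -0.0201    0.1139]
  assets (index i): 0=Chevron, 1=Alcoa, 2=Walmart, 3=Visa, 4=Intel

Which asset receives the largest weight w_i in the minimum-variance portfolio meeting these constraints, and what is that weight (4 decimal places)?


u=Σ⁻¹μ = [1.7585  1.3579  2.1763  0.6845  1.5421]
v=Σ⁻¹𝟙 = [14.1357  24.7796  18.8666  14.5303  10.0191]
a=μᵀu=0.824711  b=𝟙ᵀu=7.519321  c=𝟙ᵀv=82.331381  D=ac−b²=11.359389
λ₁=(c·0.110−b)/D = (82.331381·0.110−7.519321)/11.359389 = 0.135318
λ₂=(a−b·0.110)/D = (0.824711−7.519321·0.110)/11.359389 = -0.000213
w* = 0.135318·u + -0.000213·v:
  w_0 = 0.135318·1.7585 + -0.000213·14.1357 = 0.2350  (Chevron)
  w_1 = 0.135318·1.3579 + -0.000213·24.7796 = 0.1785  (Alcoa)
  w_2 = 0.135318·2.1763 + -0.000213·18.8666 = 0.2905  (Walmart)
  w_3 = 0.135318·0.6845 + -0.000213·14.5303 = 0.0895  (Visa)
  w_4 = 0.135318·1.5421 + -0.000213·10.0191 = 0.2065  (Intel)
Σw_i=1.0000  μᵀw=0.1100
σ²=wᵀΣw=λ₁·μ_p+λ₂ = 0.135318·0.110 + -0.000213 = 0.014672 ≈ 0.0147

Walmart (0.2905)


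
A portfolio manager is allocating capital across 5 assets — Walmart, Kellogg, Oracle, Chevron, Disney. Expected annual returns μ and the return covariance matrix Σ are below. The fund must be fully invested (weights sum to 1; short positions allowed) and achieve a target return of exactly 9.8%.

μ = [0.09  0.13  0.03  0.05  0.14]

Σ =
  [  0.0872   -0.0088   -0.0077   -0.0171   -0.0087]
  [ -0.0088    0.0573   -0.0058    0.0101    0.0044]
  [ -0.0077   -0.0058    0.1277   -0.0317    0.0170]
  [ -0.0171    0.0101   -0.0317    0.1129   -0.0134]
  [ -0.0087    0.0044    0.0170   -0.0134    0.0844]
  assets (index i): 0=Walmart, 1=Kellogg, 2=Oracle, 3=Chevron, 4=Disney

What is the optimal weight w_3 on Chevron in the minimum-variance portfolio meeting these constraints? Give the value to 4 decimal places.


g=Σ⁻¹μ = [1.6316  2.2831  0.4038  0.8074  1.7548]
h=Σ⁻¹𝟙 = [18.5064  17.8756  11.7459  14.8809  12.8208]
a=μᵀg=0.741806  b=𝟙ᵀg=6.880740  c=𝟙ᵀh=75.829618  D=ac−b²=8.906240
λ₁=(c·0.098−b)/D = (75.829618·0.098−6.880740)/8.906240 = 0.061818
λ₂=(a−b·0.098)/D = (0.741806−6.880740·0.098)/8.906240 = 0.007578
w* = 0.061818·g + 0.007578·h:
  w_0 = 0.061818·1.6316 + 0.007578·18.5064 = 0.2411  (Walmart)
  w_1 = 0.061818·2.2831 + 0.007578·17.8756 = 0.2766  (Kellogg)
  w_2 = 0.061818·0.4038 + 0.007578·11.7459 = 0.1140  (Oracle)
  w_3 = 0.061818·0.8074 + 0.007578·14.8809 = 0.1627  (Chevron)
  w_4 = 0.061818·1.7548 + 0.007578·12.8208 = 0.2056  (Disney)
Σw_i=1.0000  μᵀw=0.0980
σ²=wᵀΣw=λ₁·μ_p+λ₂ = 0.061818·0.098 + 0.007578 = 0.013636 ≈ 0.0136

0.1627


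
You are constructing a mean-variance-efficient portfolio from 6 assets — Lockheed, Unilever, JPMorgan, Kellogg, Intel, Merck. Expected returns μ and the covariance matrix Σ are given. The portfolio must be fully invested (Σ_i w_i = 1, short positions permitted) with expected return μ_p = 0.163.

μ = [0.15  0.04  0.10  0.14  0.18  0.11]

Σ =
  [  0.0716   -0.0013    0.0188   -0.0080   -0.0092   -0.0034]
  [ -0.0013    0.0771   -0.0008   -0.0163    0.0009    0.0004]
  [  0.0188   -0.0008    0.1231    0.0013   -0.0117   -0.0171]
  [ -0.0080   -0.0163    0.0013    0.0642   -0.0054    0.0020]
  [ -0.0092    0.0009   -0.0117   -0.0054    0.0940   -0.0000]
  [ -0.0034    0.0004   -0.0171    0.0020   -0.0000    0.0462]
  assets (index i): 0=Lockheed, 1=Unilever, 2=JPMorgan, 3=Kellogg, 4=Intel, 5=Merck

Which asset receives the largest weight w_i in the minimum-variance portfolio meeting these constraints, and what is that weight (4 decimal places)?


u=Σ⁻¹μ = [2.6221  1.1425  1.0127  2.8957  2.4530  2.8135]
v=Σ⁻¹𝟙 = [17.1963  17.8138  10.3327  22.4738  14.7279  25.6079]
a=μᵀu=1.696709  b=𝟙ᵀu=12.939498  c=𝟙ᵀv=108.152465  D=ac−b²=16.072621
λ₁=(c·0.163−b)/D = (108.152465·0.163−12.939498)/16.072621 = 0.291760
λ₂=(a−b·0.163)/D = (1.696709−12.939498·0.163)/16.072621 = -0.025660
w* = 0.291760·u + -0.025660·v:
  w_0 = 0.291760·2.6221 + -0.025660·17.1963 = 0.3238  (Lockheed)
  w_1 = 0.291760·1.1425 + -0.025660·17.8138 = -0.1238  (Unilever)
  w_2 = 0.291760·1.0127 + -0.025660·10.3327 = 0.0303  (JPMorgan)
  w_3 = 0.291760·2.8957 + -0.025660·22.4738 = 0.2682  (Kellogg)
  w_4 = 0.291760·2.4530 + -0.025660·14.7279 = 0.3378  (Intel)
  w_5 = 0.291760·2.8135 + -0.025660·25.6079 = 0.1638  (Merck)
Σw_i=1.0000  μᵀw=0.1630
σ²=wᵀΣw=λ₁·μ_p+λ₂ = 0.291760·0.163 + -0.025660 = 0.021897 ≈ 0.0219

Intel (0.3378)


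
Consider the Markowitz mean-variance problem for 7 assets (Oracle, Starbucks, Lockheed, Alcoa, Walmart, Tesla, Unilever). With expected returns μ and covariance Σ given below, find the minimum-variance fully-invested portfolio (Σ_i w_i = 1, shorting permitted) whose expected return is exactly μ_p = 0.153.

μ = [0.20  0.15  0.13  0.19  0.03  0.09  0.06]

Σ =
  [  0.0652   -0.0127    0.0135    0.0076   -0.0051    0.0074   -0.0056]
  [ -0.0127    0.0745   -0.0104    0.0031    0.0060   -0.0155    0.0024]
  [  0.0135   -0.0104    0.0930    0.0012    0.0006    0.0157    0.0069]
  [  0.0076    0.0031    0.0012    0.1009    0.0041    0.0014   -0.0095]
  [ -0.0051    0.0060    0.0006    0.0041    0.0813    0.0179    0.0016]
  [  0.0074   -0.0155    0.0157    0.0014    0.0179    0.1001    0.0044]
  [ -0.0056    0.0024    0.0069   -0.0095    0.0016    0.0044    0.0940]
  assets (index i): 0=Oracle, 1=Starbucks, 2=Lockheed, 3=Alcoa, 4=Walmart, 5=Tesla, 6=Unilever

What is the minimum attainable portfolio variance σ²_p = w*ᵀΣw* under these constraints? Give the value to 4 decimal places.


u=Σ⁻¹μ = [3.1871  2.7805  1.0195  1.6063  0.0692  0.8640  0.8030]
v=Σ⁻¹𝟙 = [16.9179  17.5758  7.9457  8.5318  9.6220  7.8937  10.9432]
a=μᵀu=1.620242  b=𝟙ᵀu=10.329619  c=𝟙ᵀv=79.430110  D=ac−b²=21.994955
λ₁=(c·0.153−b)/D = (79.430110·0.153−10.329619)/21.994955 = 0.082891
λ₂=(a−b·0.153)/D = (1.620242−10.329619·0.153)/21.994955 = 0.001810
w* = 0.082891·u + 0.001810·v:
  w_0 = 0.082891·3.1871 + 0.001810·16.9179 = 0.2948  (Oracle)
  w_1 = 0.082891·2.7805 + 0.001810·17.5758 = 0.2623  (Starbucks)
  w_2 = 0.082891·1.0195 + 0.001810·7.9457 = 0.0989  (Lockheed)
  w_3 = 0.082891·1.6063 + 0.001810·8.5318 = 0.1486  (Alcoa)
  w_4 = 0.082891·0.0692 + 0.001810·9.6220 = 0.0231  (Walmart)
  w_5 = 0.082891·0.8640 + 0.001810·7.8937 = 0.0859  (Tesla)
  w_6 = 0.082891·0.8030 + 0.001810·10.9432 = 0.0864  (Unilever)
Σw_i=1.0000  μᵀw=0.1530
σ²=wᵀΣw=λ₁·μ_p+λ₂ = 0.082891·0.153 + 0.001810 = 0.014492 ≈ 0.0145

0.0145


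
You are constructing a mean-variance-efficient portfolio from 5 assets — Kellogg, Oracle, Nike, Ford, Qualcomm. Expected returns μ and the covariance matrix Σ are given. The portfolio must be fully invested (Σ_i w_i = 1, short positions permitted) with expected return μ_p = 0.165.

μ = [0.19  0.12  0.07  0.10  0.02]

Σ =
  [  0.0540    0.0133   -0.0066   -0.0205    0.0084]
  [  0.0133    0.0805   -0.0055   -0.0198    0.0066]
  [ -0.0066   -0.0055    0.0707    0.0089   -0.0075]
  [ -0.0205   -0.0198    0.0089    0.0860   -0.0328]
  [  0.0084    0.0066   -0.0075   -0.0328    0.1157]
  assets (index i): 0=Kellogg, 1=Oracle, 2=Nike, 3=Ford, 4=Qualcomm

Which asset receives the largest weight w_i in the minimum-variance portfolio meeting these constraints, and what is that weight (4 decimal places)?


x=Σ⁻¹μ = [4.2020  1.4721  1.2328  2.6055  0.6024]
y=Σ⁻¹𝟙 = [23.9869  14.3889  15.9238  24.3570  14.0180]
a=μᵀx=1.333943  b=𝟙ᵀx=10.114892  c=𝟙ᵀy=92.674465  D=ac−b²=21.311393
λ₁=(c·0.165−b)/D = (92.674465·0.165−10.114892)/21.311393 = 0.242893
λ₂=(a−b·0.165)/D = (1.333943−10.114892·0.165)/21.311393 = -0.015720
w* = 0.242893·x + -0.015720·y:
  w_0 = 0.242893·4.2020 + -0.015720·23.9869 = 0.6436  (Kellogg)
  w_1 = 0.242893·1.4721 + -0.015720·14.3889 = 0.1314  (Oracle)
  w_2 = 0.242893·1.2328 + -0.015720·15.9238 = 0.0491  (Nike)
  w_3 = 0.242893·2.6055 + -0.015720·24.3570 = 0.2500  (Ford)
  w_4 = 0.242893·0.6024 + -0.015720·14.0180 = -0.0741  (Qualcomm)
Σw_i=1.0000  μᵀw=0.1650
σ²=wᵀΣw=λ₁·μ_p+λ₂ = 0.242893·0.165 + -0.015720 = 0.024357 ≈ 0.0244

Kellogg (0.6436)


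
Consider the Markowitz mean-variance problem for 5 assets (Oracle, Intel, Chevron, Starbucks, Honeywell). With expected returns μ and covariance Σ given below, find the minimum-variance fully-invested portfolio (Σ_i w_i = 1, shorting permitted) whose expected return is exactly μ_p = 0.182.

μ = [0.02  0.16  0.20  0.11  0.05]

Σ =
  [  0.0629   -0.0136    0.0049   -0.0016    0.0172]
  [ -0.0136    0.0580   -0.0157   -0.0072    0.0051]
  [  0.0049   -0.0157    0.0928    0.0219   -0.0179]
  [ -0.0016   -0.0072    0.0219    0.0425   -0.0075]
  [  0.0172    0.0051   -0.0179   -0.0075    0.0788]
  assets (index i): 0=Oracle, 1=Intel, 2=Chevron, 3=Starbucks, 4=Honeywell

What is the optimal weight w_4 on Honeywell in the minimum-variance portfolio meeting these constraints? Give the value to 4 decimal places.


0.0526

g=Σ⁻¹μ = [0.7281  3.7707  2.4323  2.1760  0.9912]
h=Σ⁻¹𝟙 = [18.2115  26.4851  10.5979  25.3266  11.8190]
a=μᵀg=1.393262  b=𝟙ᵀg=10.098317  c=𝟙ᵀh=92.440195  D=ac−b²=26.817425
λ₁=(c·0.182−b)/D = (92.440195·0.182−10.098317)/26.817425 = 0.250800
λ₂=(a−b·0.182)/D = (1.393262−10.098317·0.182)/26.817425 = -0.016580
w* = 0.250800·g + -0.016580·h:
  w_0 = 0.250800·0.7281 + -0.016580·18.2115 = -0.1193  (Oracle)
  w_1 = 0.250800·3.7707 + -0.016580·26.4851 = 0.5066  (Intel)
  w_2 = 0.250800·2.4323 + -0.016580·10.5979 = 0.4343  (Chevron)
  w_3 = 0.250800·2.1760 + -0.016580·25.3266 = 0.1258  (Starbucks)
  w_4 = 0.250800·0.9912 + -0.016580·11.8190 = 0.0526  (Honeywell)
Σw_i=1.0000  μᵀw=0.1820
σ²=wᵀΣw=λ₁·μ_p+λ₂ = 0.250800·0.182 + -0.016580 = 0.029066 ≈ 0.0291


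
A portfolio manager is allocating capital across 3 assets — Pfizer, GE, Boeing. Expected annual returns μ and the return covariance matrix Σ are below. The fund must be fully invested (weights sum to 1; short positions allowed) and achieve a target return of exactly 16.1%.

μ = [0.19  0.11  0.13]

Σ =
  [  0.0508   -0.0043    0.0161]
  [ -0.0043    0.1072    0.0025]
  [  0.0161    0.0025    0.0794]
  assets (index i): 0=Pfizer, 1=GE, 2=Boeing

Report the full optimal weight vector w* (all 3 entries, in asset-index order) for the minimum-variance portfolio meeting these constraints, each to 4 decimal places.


0.5919  0.2256  0.1825

x=Σ⁻¹μ = [3.5586  1.1484  0.8795]
y=Σ⁻¹𝟙 = [17.7662  9.8385  8.6822]
a=μᵀx=0.916794  b=𝟙ᵀx=5.586499  c=𝟙ᵀy=36.286915  D=ac−b²=2.058666
λ₁=(c·0.161−b)/D = (36.286915·0.161−5.586499)/2.058666 = 0.124204
λ₂=(a−b·0.161)/D = (0.916794−5.586499·0.161)/2.058666 = 0.008437
w* = 0.124204·x + 0.008437·y:
  w_0 = 0.124204·3.5586 + 0.008437·17.7662 = 0.5919  (Pfizer)
  w_1 = 0.124204·1.1484 + 0.008437·9.8385 = 0.2256  (GE)
  w_2 = 0.124204·0.8795 + 0.008437·8.6822 = 0.1825  (Boeing)
Σw_i=1.0000  μᵀw=0.1610
σ²=wᵀΣw=λ₁·μ_p+λ₂ = 0.124204·0.161 + 0.008437 = 0.028433 ≈ 0.0284


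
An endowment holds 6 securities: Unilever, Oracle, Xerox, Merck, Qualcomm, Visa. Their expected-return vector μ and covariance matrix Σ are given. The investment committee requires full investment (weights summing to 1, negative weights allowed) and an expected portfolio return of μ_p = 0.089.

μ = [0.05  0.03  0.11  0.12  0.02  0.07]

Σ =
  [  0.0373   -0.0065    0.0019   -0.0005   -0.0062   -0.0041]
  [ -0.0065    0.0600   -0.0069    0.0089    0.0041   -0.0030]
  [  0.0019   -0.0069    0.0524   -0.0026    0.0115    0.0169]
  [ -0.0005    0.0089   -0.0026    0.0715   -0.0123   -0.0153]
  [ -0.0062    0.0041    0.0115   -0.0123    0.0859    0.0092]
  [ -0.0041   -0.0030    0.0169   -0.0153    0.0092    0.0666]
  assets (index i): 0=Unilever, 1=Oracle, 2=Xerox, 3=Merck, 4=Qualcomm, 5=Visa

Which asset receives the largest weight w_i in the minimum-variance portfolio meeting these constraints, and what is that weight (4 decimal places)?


g=Σ⁻¹μ = [1.5470  0.6255  1.8060  1.9596  0.2320  1.1343]
h=Σ⁻¹𝟙 = [33.6226  19.1610  13.1037  18.0612  12.1549  17.0930]
a=μᵀg=0.613965  b=𝟙ᵀg=7.304320  c=𝟙ᵀh=113.196394  D=ac−b²=16.145504
λ₁=(c·0.089−b)/D = (113.196394·0.089−7.304320)/16.145504 = 0.171575
λ₂=(a−b·0.089)/D = (0.613965−7.304320·0.089)/16.145504 = -0.002237
w* = 0.171575·g + -0.002237·h:
  w_0 = 0.171575·1.5470 + -0.002237·33.6226 = 0.1902  (Unilever)
  w_1 = 0.171575·0.6255 + -0.002237·19.1610 = 0.0644  (Oracle)
  w_2 = 0.171575·1.8060 + -0.002237·13.1037 = 0.2805  (Xerox)
  w_3 = 0.171575·1.9596 + -0.002237·18.0612 = 0.2958  (Merck)
  w_4 = 0.171575·0.2320 + -0.002237·12.1549 = 0.0126  (Qualcomm)
  w_5 = 0.171575·1.1343 + -0.002237·17.0930 = 0.1564  (Visa)
Σw_i=1.0000  μᵀw=0.0890
σ²=wᵀΣw=λ₁·μ_p+λ₂ = 0.171575·0.089 + -0.002237 = 0.013033 ≈ 0.0130

Merck (0.2958)


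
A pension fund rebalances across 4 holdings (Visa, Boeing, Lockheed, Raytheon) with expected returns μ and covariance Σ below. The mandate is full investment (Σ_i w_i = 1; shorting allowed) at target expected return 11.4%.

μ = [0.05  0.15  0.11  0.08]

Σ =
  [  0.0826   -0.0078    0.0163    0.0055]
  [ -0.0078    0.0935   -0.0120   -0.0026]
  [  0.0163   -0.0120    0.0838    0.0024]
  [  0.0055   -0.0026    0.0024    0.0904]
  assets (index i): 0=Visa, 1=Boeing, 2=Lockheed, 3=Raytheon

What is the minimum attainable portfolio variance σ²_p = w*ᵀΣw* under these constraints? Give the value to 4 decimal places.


u=Σ⁻¹μ = [0.4323  1.8531  1.4689  0.8730]
v=Σ⁻¹𝟙 = [10.3926  13.3329  11.5200  10.5073]
a=μᵀu=0.531005  b=𝟙ᵀu=4.627342  c=𝟙ᵀv=45.752757  D=ac−b²=2.882667
λ₁=(c·0.114−b)/D = (45.752757·0.114−4.627342)/2.882667 = 0.204142
λ₂=(a−b·0.114)/D = (0.531005−4.627342·0.114)/2.882667 = 0.001210
w* = 0.204142·u + 0.001210·v:
  w_0 = 0.204142·0.4323 + 0.001210·10.3926 = 0.1008  (Visa)
  w_1 = 0.204142·1.8531 + 0.001210·13.3329 = 0.3944  (Boeing)
  w_2 = 0.204142·1.4689 + 0.001210·11.5200 = 0.3138  (Lockheed)
  w_3 = 0.204142·0.8730 + 0.001210·10.5073 = 0.1909  (Raytheon)
Σw_i=1.0000  μᵀw=0.1140
σ²=wᵀΣw=λ₁·μ_p+λ₂ = 0.204142·0.114 + 0.001210 = 0.024482 ≈ 0.0245

0.0245


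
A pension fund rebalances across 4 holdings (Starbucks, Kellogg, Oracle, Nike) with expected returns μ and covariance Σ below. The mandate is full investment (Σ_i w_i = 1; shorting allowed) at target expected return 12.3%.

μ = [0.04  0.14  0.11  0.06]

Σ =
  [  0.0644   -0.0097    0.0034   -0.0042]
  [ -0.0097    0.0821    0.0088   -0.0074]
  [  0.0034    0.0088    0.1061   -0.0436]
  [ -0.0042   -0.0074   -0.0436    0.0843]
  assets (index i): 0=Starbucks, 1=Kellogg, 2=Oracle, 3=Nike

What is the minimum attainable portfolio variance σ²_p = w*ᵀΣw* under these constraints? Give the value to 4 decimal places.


x=Σ⁻¹μ = [0.9224  1.8018  1.5672  1.7264]
y=Σ⁻¹𝟙 = [18.3161  14.5801  17.0223  22.8587]
a=μᵀx=0.565130  b=𝟙ᵀx=6.017828  c=𝟙ᵀy=72.777177  D=ac−b²=4.914282
λ₁=(c·0.123−b)/D = (72.777177·0.123−6.017828)/4.914282 = 0.596988
λ₂=(a−b·0.123)/D = (0.565130−6.017828·0.123)/4.914282 = -0.035623
w* = 0.596988·x + -0.035623·y:
  w_0 = 0.596988·0.9224 + -0.035623·18.3161 = -0.1018  (Starbucks)
  w_1 = 0.596988·1.8018 + -0.035623·14.5801 = 0.5563  (Kellogg)
  w_2 = 0.596988·1.5672 + -0.035623·17.0223 = 0.3292  (Oracle)
  w_3 = 0.596988·1.7264 + -0.035623·22.8587 = 0.2163  (Nike)
Σw_i=1.0000  μᵀw=0.1230
σ²=wᵀΣw=λ₁·μ_p+λ₂ = 0.596988·0.123 + -0.035623 = 0.037806 ≈ 0.0378

0.0378


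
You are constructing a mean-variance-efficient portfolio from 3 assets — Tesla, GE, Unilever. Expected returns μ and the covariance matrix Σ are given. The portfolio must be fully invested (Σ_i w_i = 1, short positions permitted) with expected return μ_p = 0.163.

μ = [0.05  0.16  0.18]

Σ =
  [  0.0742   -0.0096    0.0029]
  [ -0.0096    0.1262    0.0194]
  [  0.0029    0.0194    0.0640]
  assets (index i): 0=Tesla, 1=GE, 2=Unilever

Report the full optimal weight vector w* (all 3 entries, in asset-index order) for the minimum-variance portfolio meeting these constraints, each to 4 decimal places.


x=Σ⁻¹μ = [0.6975  0.9371  2.4968]
y=Σ⁻¹𝟙 = [13.8797  7.0007  12.8740]
a=μᵀx=0.634238  b=𝟙ᵀx=4.131415  c=𝟙ᵀy=33.754377  D=ac−b²=4.339708
λ₁=(c·0.163−b)/D = (33.754377·0.163−4.131415)/4.339708 = 0.315816
λ₂=(a−b·0.163)/D = (0.634238−4.131415·0.163)/4.339708 = -0.009029
w* = 0.315816·x + -0.009029·y:
  w_0 = 0.315816·0.6975 + -0.009029·13.8797 = 0.0950  (Tesla)
  w_1 = 0.315816·0.9371 + -0.009029·7.0007 = 0.2327  (GE)
  w_2 = 0.315816·2.4968 + -0.009029·12.8740 = 0.6723  (Unilever)
Σw_i=1.0000  μᵀw=0.1630
σ²=wᵀΣw=λ₁·μ_p+λ₂ = 0.315816·0.163 + -0.009029 = 0.042449 ≈ 0.0424

0.0950  0.2327  0.6723


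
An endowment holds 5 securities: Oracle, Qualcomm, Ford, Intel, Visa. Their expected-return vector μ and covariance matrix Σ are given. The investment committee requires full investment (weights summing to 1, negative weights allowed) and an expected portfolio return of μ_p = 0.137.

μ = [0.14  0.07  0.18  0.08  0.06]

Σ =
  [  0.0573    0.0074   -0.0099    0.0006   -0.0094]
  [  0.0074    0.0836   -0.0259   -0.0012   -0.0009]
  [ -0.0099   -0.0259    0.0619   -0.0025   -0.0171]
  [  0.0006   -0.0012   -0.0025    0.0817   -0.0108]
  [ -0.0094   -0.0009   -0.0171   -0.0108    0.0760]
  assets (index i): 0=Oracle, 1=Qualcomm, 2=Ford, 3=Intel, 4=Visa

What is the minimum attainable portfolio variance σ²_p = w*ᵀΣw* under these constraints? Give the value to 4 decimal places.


0.0115

g=Σ⁻¹μ = [3.4665  2.1774  5.1562  1.4893  2.6158]
h=Σ⁻¹𝟙 = [25.4610  21.9261  37.6874  17.1615  27.4851]
a=μᵀg=1.841923  b=𝟙ᵀg=14.905111  c=𝟙ᵀh=129.720973  D=ac−b²=16.773642
λ₁=(c·0.137−b)/D = (129.720973·0.137−14.905111)/16.773642 = 0.170903
λ₂=(a−b·0.137)/D = (1.841923−14.905111·0.137)/16.773642 = -0.011928
w* = 0.170903·g + -0.011928·h:
  w_0 = 0.170903·3.4665 + -0.011928·25.4610 = 0.2887  (Oracle)
  w_1 = 0.170903·2.1774 + -0.011928·21.9261 = 0.1106  (Qualcomm)
  w_2 = 0.170903·5.1562 + -0.011928·37.6874 = 0.4317  (Ford)
  w_3 = 0.170903·1.4893 + -0.011928·17.1615 = 0.0498  (Intel)
  w_4 = 0.170903·2.6158 + -0.011928·27.4851 = 0.1192  (Visa)
Σw_i=1.0000  μᵀw=0.1370
σ²=wᵀΣw=λ₁·μ_p+λ₂ = 0.170903·0.137 + -0.011928 = 0.011486 ≈ 0.0115


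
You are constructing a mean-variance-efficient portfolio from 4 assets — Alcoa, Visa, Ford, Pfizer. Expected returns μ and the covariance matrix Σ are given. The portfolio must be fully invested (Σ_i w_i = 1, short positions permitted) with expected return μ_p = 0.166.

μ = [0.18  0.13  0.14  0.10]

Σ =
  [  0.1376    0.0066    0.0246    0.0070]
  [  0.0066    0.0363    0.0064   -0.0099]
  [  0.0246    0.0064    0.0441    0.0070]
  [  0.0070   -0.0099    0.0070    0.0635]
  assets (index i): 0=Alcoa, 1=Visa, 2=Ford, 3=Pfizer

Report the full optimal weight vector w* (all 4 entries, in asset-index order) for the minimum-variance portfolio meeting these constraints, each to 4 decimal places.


0.4755  0.3318  0.4501  -0.2574

x=Σ⁻¹μ = [0.6882  3.6111  1.9739  1.8443]
y=Σ⁻¹𝟙 = [2.3794  29.6931  14.0930  18.5615]
a=μᵀx=1.054103  b=𝟙ᵀx=8.117564  c=𝟙ᵀy=64.726988  D=ac−b²=2.334058
λ₁=(c·0.166−b)/D = (64.726988·0.166−8.117564)/2.334058 = 1.125557
λ₂=(a−b·0.166)/D = (1.054103−8.117564·0.166)/2.334058 = -0.125709
w* = 1.125557·x + -0.125709·y:
  w_0 = 1.125557·0.6882 + -0.125709·2.3794 = 0.4755  (Alcoa)
  w_1 = 1.125557·3.6111 + -0.125709·29.6931 = 0.3318  (Visa)
  w_2 = 1.125557·1.9739 + -0.125709·14.0930 = 0.4501  (Ford)
  w_3 = 1.125557·1.8443 + -0.125709·18.5615 = -0.2574  (Pfizer)
Σw_i=1.0000  μᵀw=0.1660
σ²=wᵀΣw=λ₁·μ_p+λ₂ = 1.125557·0.166 + -0.125709 = 0.061133 ≈ 0.0611


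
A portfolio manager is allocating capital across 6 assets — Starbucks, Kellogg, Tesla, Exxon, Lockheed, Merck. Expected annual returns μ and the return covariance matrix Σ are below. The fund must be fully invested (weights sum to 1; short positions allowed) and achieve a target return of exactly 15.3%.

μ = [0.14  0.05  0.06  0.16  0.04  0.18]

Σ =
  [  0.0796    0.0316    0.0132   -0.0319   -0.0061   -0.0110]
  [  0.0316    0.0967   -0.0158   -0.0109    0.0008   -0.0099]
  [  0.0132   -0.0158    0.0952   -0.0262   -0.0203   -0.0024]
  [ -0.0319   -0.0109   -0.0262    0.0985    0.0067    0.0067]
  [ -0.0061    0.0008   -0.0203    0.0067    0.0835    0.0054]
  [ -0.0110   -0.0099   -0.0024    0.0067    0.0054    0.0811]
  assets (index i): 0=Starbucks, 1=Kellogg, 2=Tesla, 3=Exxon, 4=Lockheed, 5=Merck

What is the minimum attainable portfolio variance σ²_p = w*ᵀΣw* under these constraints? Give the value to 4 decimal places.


p=Σ⁻¹μ = [2.9009  0.3176  1.2196  2.7171  0.6097  2.4227]
q=Σ⁻¹𝟙 = [15.5956  11.9129  19.3326  19.6870  15.2271  13.8318]
a=μᵀp=1.390403  b=𝟙ᵀp=10.187723  c=𝟙ᵀq=95.587054  D=ac−b²=29.114796
λ₁=(c·0.153−b)/D = (95.587054·0.153−10.187723)/29.114796 = 0.152400
λ₂=(a−b·0.153)/D = (1.390403−10.187723·0.153)/29.114796 = -0.005781
w* = 0.152400·p + -0.005781·q:
  w_0 = 0.152400·2.9009 + -0.005781·15.5956 = 0.3519  (Starbucks)
  w_1 = 0.152400·0.3176 + -0.005781·11.9129 = -0.0205  (Kellogg)
  w_2 = 0.152400·1.2196 + -0.005781·19.3326 = 0.0741  (Tesla)
  w_3 = 0.152400·2.7171 + -0.005781·19.6870 = 0.3003  (Exxon)
  w_4 = 0.152400·0.6097 + -0.005781·15.2271 = 0.0049  (Lockheed)
  w_5 = 0.152400·2.4227 + -0.005781·13.8318 = 0.2893  (Merck)
Σw_i=1.0000  μᵀw=0.1530
σ²=wᵀΣw=λ₁·μ_p+λ₂ = 0.152400·0.153 + -0.005781 = 0.017536 ≈ 0.0175

0.0175


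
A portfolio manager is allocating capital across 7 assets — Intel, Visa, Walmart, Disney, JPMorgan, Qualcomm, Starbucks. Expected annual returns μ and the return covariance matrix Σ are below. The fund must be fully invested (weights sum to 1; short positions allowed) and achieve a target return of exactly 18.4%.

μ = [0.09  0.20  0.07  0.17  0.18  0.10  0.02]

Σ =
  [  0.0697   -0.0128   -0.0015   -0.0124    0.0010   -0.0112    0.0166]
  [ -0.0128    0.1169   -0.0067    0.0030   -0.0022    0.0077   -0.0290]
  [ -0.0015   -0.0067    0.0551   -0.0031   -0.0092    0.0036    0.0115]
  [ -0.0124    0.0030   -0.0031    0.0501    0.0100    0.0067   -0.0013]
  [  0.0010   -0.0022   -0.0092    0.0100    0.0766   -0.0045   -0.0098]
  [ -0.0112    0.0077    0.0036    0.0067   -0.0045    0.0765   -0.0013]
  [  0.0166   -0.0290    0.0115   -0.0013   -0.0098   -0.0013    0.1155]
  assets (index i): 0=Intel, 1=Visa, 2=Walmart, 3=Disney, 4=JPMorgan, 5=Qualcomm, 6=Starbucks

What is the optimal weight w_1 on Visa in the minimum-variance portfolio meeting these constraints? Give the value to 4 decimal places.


p=Σ⁻¹μ = [2.3784  2.0618  1.9983  3.3730  2.2990  1.2004  0.3966]
q=Σ⁻¹𝟙 = [20.8279  13.0363  21.3531  21.1877  14.7987  12.9627  8.4517]
a=μᵀp=1.881494  b=𝟙ᵀp=13.707467  c=𝟙ᵀq=112.618103  D=ac−b²=23.995656
λ₁=(c·0.184−b)/D = (112.618103·0.184−13.707467)/23.995656 = 0.292314
λ₂=(a−b·0.184)/D = (1.881494−13.707467·0.184)/23.995656 = -0.026700
w* = 0.292314·p + -0.026700·q:
  w_0 = 0.292314·2.3784 + -0.026700·20.8279 = 0.1391  (Intel)
  w_1 = 0.292314·2.0618 + -0.026700·13.0363 = 0.2546  (Visa)
  w_2 = 0.292314·1.9983 + -0.026700·21.3531 = 0.0140  (Walmart)
  w_3 = 0.292314·3.3730 + -0.026700·21.1877 = 0.4203  (Disney)
  w_4 = 0.292314·2.2990 + -0.026700·14.7987 = 0.2769  (JPMorgan)
  w_5 = 0.292314·1.2004 + -0.026700·12.9627 = 0.0048  (Qualcomm)
  w_6 = 0.292314·0.3966 + -0.026700·8.4517 = -0.1097  (Starbucks)
Σw_i=1.0000  μᵀw=0.1840
σ²=wᵀΣw=λ₁·μ_p+λ₂ = 0.292314·0.184 + -0.026700 = 0.027086 ≈ 0.0271

0.2546


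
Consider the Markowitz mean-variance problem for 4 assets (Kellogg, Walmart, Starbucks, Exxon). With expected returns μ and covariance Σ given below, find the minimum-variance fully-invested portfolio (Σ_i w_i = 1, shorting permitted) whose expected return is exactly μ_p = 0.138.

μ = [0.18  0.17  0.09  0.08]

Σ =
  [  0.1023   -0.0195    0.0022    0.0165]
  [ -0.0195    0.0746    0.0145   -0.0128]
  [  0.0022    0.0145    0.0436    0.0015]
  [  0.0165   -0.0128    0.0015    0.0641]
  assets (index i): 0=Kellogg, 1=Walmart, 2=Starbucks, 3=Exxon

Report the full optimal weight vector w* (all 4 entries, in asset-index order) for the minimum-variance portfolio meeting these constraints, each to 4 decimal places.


p=Σ⁻¹μ = [2.0789  2.8501  0.9681  1.2594]
q=Σ⁻¹𝟙 = [9.8105  15.4134  16.7725  15.7607]
a=μᵀp=1.046603  b=𝟙ᵀp=7.156542  c=𝟙ᵀq=57.757062  D=ac−b²=9.232643
λ₁=(c·0.138−b)/D = (57.757062·0.138−7.156542)/9.232643 = 0.088158
λ₂=(a−b·0.138)/D = (1.046603−7.156542·0.138)/9.232643 = 0.006390
w* = 0.088158·p + 0.006390·q:
  w_0 = 0.088158·2.0789 + 0.006390·9.8105 = 0.2460  (Kellogg)
  w_1 = 0.088158·2.8501 + 0.006390·15.4134 = 0.3498  (Walmart)
  w_2 = 0.088158·0.9681 + 0.006390·16.7725 = 0.1925  (Starbucks)
  w_3 = 0.088158·1.2594 + 0.006390·15.7607 = 0.2117  (Exxon)
Σw_i=1.0000  μᵀw=0.1380
σ²=wᵀΣw=λ₁·μ_p+λ₂ = 0.088158·0.138 + 0.006390 = 0.018556 ≈ 0.0186

0.2460  0.3498  0.1925  0.2117


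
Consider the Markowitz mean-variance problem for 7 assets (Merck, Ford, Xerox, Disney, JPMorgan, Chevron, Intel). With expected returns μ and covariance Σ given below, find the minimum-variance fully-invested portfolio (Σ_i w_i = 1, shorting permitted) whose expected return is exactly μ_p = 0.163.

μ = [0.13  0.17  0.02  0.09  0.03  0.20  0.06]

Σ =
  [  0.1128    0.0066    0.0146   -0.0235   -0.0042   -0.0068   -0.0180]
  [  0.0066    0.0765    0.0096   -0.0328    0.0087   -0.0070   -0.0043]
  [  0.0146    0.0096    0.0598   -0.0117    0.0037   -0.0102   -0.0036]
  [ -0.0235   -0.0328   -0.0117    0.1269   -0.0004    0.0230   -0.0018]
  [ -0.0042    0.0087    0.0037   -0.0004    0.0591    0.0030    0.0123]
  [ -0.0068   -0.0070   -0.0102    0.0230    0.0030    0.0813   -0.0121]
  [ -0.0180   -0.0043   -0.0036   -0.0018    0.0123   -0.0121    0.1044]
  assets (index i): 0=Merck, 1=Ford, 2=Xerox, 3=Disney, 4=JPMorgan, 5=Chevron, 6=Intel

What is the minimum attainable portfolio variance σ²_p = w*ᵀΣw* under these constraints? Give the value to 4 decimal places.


u=Σ⁻¹μ = [1.5867  2.9684  0.2894  1.3223  -0.2443  2.7201  1.3474]
v=Σ⁻¹𝟙 = [12.0282  16.6300  16.3918  13.4988  10.8314  14.5928  13.5505]
a=μᵀu=1.453223  b=𝟙ᵀu=9.990018  c=𝟙ᵀv=97.523455  D=ac−b²=41.922910
λ₁=(c·0.163−b)/D = (97.523455·0.163−9.990018)/41.922910 = 0.140885
λ₂=(a−b·0.163)/D = (1.453223−9.990018·0.163)/41.922910 = -0.004178
w* = 0.140885·u + -0.004178·v:
  w_0 = 0.140885·1.5867 + -0.004178·12.0282 = 0.1733  (Merck)
  w_1 = 0.140885·2.9684 + -0.004178·16.6300 = 0.3487  (Ford)
  w_2 = 0.140885·0.2894 + -0.004178·16.3918 = -0.0277  (Xerox)
  w_3 = 0.140885·1.3223 + -0.004178·13.4988 = 0.1299  (Disney)
  w_4 = 0.140885·-0.2443 + -0.004178·10.8314 = -0.0797  (JPMorgan)
  w_5 = 0.140885·2.7201 + -0.004178·14.5928 = 0.3223  (Chevron)
  w_6 = 0.140885·1.3474 + -0.004178·13.5505 = 0.1332  (Intel)
Σw_i=1.0000  μᵀw=0.1630
σ²=wᵀΣw=λ₁·μ_p+λ₂ = 0.140885·0.163 + -0.004178 = 0.018786 ≈ 0.0188

0.0188


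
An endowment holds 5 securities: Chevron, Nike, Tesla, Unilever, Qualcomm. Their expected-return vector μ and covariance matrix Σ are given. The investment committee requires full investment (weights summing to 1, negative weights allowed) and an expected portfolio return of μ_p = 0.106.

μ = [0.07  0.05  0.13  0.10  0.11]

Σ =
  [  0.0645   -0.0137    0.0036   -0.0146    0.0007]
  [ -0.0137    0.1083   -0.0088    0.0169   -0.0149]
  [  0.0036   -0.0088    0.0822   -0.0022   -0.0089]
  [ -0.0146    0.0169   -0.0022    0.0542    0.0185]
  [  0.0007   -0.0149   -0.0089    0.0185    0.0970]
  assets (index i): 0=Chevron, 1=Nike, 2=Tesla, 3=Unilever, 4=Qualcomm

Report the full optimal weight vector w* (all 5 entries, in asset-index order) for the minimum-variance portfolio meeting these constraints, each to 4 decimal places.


0.1548  0.0299  0.3435  0.2880  0.1837

u=Σ⁻¹μ = [1.5157  0.6655  1.7471  1.7582  1.0503]
v=Σ⁻¹𝟙 = [21.0940  11.6337  14.0279  17.7110  9.8533]
a=μᵀu=0.657857  b=𝟙ᵀu=6.736869  c=𝟙ᵀv=74.320047  D=ac−b²=3.506593
λ₁=(c·0.106−b)/D = (74.320047·0.106−6.736869)/3.506593 = 0.325403
λ₂=(a−b·0.106)/D = (0.657857−6.736869·0.106)/3.506593 = -0.016041
w* = 0.325403·u + -0.016041·v:
  w_0 = 0.325403·1.5157 + -0.016041·21.0940 = 0.1548  (Chevron)
  w_1 = 0.325403·0.6655 + -0.016041·11.6337 = 0.0299  (Nike)
  w_2 = 0.325403·1.7471 + -0.016041·14.0279 = 0.3435  (Tesla)
  w_3 = 0.325403·1.7582 + -0.016041·17.7110 = 0.2880  (Unilever)
  w_4 = 0.325403·1.0503 + -0.016041·9.8533 = 0.1837  (Qualcomm)
Σw_i=1.0000  μᵀw=0.1060
σ²=wᵀΣw=λ₁·μ_p+λ₂ = 0.325403·0.106 + -0.016041 = 0.018451 ≈ 0.0185


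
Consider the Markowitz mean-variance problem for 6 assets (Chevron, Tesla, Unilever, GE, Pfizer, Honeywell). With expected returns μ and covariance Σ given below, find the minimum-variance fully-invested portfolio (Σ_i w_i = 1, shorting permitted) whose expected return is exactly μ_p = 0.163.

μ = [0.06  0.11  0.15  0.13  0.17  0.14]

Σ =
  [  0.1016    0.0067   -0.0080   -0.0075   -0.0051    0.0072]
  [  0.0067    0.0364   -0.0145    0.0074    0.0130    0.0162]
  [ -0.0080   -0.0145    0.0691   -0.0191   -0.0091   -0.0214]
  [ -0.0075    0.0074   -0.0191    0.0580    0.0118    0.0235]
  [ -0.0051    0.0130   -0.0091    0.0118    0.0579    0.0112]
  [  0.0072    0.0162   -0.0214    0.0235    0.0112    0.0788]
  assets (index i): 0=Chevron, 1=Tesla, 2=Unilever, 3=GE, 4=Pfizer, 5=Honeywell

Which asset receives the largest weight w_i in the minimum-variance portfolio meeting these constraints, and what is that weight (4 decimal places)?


p=Σ⁻¹μ = [0.9584  2.6359  4.1979  2.4355  2.3549  1.2262]
q=Σ⁻¹𝟙 = [12.1606  26.0483  30.6493  20.4315  11.8370  6.7721]
a=μᵀp=1.865758  b=𝟙ᵀp=13.808816  c=𝟙ᵀq=107.898749  D=ac−b²=10.629600
λ₁=(c·0.163−b)/D = (107.898749·0.163−13.808816)/10.629600 = 0.355487
λ₂=(a−b·0.163)/D = (1.865758−13.808816·0.163)/10.629600 = -0.036227
w* = 0.355487·p + -0.036227·q:
  w_0 = 0.355487·0.9584 + -0.036227·12.1606 = -0.0999  (Chevron)
  w_1 = 0.355487·2.6359 + -0.036227·26.0483 = -0.0066  (Tesla)
  w_2 = 0.355487·4.1979 + -0.036227·30.6493 = 0.3820  (Unilever)
  w_3 = 0.355487·2.4355 + -0.036227·20.4315 = 0.1256  (GE)
  w_4 = 0.355487·2.3549 + -0.036227·11.8370 = 0.4083  (Pfizer)
  w_5 = 0.355487·1.2262 + -0.036227·6.7721 = 0.1906  (Honeywell)
Σw_i=1.0000  μᵀw=0.1630
σ²=wᵀΣw=λ₁·μ_p+λ₂ = 0.355487·0.163 + -0.036227 = 0.021717 ≈ 0.0217

Pfizer (0.4083)


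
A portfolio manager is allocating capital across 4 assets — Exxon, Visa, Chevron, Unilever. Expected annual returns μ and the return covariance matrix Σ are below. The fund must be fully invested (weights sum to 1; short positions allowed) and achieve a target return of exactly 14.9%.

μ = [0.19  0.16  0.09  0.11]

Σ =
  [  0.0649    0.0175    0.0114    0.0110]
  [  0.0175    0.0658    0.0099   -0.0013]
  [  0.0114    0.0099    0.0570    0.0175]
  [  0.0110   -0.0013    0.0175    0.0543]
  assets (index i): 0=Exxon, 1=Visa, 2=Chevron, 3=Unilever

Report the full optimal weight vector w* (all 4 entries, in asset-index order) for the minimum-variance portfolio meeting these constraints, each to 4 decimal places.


p=Σ⁻¹μ = [2.1067  1.8459  0.3690  1.5243]
q=Σ⁻¹𝟙 = [8.1626  11.8637  9.5635  13.9645]
a=μᵀp=0.896497  b=𝟙ᵀp=5.845891  c=𝟙ᵀq=43.554256  D=ac−b²=4.871799
λ₁=(c·0.149−b)/D = (43.554256·0.149−5.845891)/4.871799 = 0.132126
λ₂=(a−b·0.149)/D = (0.896497−5.845891·0.149)/4.871799 = 0.005226
w* = 0.132126·p + 0.005226·q:
  w_0 = 0.132126·2.1067 + 0.005226·8.1626 = 0.3210  (Exxon)
  w_1 = 0.132126·1.8459 + 0.005226·11.8637 = 0.3059  (Visa)
  w_2 = 0.132126·0.3690 + 0.005226·9.5635 = 0.0987  (Chevron)
  w_3 = 0.132126·1.5243 + 0.005226·13.9645 = 0.2744  (Unilever)
Σw_i=1.0000  μᵀw=0.1490
σ²=wᵀΣw=λ₁·μ_p+λ₂ = 0.132126·0.149 + 0.005226 = 0.024913 ≈ 0.0249

0.3210  0.3059  0.0987  0.2744
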